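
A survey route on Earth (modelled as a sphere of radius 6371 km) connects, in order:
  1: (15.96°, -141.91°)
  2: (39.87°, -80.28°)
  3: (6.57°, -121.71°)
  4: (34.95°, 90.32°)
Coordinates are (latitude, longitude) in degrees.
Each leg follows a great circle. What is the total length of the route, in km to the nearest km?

26320 km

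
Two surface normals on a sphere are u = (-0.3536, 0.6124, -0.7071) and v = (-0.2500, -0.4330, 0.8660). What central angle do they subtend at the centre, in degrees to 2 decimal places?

142.10°

u·v = -0.7891; |u| = 1.0000, |v| = 1.0000.
cos θ = (u·v)/(|u||v|) = -0.7891, so θ = 142.10°.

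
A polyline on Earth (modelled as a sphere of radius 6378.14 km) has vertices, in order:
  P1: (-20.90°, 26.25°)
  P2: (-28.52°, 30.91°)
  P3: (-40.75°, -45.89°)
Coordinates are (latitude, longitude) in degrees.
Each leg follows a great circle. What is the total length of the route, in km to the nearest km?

Leg P1→P2: central angle 0.1521 rad, distance 970.1 km.
Leg P2→P3: central angle 1.0887 rad, distance 6943.7 km.
Total: 970.1 + 6943.7 ≈ 7914 km.

7914 km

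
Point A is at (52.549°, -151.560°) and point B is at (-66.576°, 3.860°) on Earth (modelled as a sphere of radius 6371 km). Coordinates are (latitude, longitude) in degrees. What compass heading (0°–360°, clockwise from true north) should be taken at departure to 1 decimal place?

148.6°

Δλ = 155.420° = 2.7126 rad.
y = sin Δλ · cos φ₂ = (0.4160)(0.3975) = 0.1654
x = cos φ₁ sin φ₂ − sin φ₁ cos φ₂ cos Δλ = (0.6081)(-0.9176) − (0.7939)(0.3975)(-0.9094) = -0.2710
θ = atan2(y, x) = 148.61°, so the bearing is 148.6°.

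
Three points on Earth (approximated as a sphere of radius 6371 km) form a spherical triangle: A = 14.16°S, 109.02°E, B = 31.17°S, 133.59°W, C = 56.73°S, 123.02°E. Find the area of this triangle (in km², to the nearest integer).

Side lengths (central angles): a = 1.2408, b = 0.7661, c = 1.8287 rad; semiperimeter s = 1.9178.
By l'Huilier's theorem, tan(E/4) = √[tan(s/2) tan((s−a)/2) tan((s−b)/2) tan((s−c)/2)], giving spherical excess E = 0.4796 rad.
Area = E·R² = 0.4796 × (6371)² ≈ 19467208 km².

19467208 km²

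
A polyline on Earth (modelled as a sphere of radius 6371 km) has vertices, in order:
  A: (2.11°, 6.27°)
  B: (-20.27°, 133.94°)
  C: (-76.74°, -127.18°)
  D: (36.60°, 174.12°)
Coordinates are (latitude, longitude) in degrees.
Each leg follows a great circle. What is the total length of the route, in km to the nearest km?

Leg A→B: central angle 2.1965 rad, distance 13993.6 km.
Leg B→C: central angle 1.2619 rad, distance 8039.7 km.
Leg C→D: central angle 2.0768 rad, distance 13231.1 km.
Total: 13993.6 + 8039.7 + 13231.1 ≈ 35264 km.

35264 km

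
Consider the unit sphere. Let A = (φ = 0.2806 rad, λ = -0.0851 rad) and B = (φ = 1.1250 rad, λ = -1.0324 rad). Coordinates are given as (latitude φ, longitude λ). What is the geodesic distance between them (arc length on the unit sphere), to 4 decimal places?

1.0567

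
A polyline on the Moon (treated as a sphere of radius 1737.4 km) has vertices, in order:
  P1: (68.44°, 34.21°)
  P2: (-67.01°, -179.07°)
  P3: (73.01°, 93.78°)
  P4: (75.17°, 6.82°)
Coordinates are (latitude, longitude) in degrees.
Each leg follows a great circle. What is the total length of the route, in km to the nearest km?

Leg P1→P2: central angle 2.9228 rad, distance 5078.0 km.
Leg P2→P3: central angle 2.6357 rad, distance 4579.2 km.
Leg P3→P4: central angle 0.3805 rad, distance 661.1 km.
Total: 5078.0 + 4579.2 + 661.1 ≈ 10318 km.

10318 km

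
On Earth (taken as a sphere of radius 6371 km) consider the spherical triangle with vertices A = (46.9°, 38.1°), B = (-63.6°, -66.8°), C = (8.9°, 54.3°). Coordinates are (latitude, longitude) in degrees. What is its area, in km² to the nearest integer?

Side lengths (central angles): a = 1.9449, b = 0.7056, c = 2.3922 rad; semiperimeter s = 2.5214.
By l'Huilier's theorem, tan(E/4) = √[tan(s/2) tan((s−a)/2) tan((s−b)/2) tan((s−c)/2)], giving spherical excess E = 1.0803 rad.
Area = E·R² = 1.0803 × (6371)² ≈ 43849124 km².

43849124 km²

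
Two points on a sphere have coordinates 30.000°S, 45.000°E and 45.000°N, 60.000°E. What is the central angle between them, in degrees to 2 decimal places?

With latitudes φ₁ = -30.000°, φ₂ = 45.000° and longitude difference Δλ = 15.000°:
cos c = sin φ₁ sin φ₂ + cos φ₁ cos φ₂ cos Δλ = (-0.5000)(0.7071) + (0.8660)(0.7071)(0.9659) = 0.23795,
so c = arccos(0.23795) = 1.33054 rad.
So the angular separation is 76.23°.

76.23°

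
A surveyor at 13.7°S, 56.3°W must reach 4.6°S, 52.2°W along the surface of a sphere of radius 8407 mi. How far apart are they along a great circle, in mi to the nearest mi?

1461 mi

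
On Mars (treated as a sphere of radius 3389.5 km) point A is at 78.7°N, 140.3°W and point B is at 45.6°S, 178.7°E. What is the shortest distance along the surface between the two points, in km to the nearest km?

7493 km

In radians: φ₁ = 1.3736, φ₂ = -0.7959, Δλ = -41.000° = -0.7156 rad.
Haversine: a = sin²(Δφ/2) + cos φ₁ cos φ₂ sin²(Δλ/2) = 0.7818 + (0.1959)(0.6997)(0.1226) = 0.79858.
Central angle c = 2·arcsin(√a) = 2.21075 rad.
Distance = R·c = 3389.5 × 2.2107 ≈ 7493 km.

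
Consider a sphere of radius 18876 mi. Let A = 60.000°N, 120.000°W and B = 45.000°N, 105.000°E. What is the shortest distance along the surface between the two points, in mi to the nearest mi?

Let φ₁ = 1.0472 rad, φ₂ = 0.7854 rad, and Δλ = -2.3562 rad.
Haversine: a = sin²(Δφ/2) + cos φ₁ cos φ₂ sin²(Δλ/2) = 0.0170 + (0.5000)(0.7071)(0.8536) = 0.31881.
Central angle c = 2·arcsin(√a) = 1.19998 rad.
Distance = R·c = 18876 × 1.2000 ≈ 22651 mi.

22651 mi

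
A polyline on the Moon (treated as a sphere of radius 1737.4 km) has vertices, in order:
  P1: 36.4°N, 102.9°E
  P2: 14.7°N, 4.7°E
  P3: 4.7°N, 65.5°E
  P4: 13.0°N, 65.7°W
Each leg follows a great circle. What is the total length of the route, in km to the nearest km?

8391 km

Leg P1→P2: central angle 1.5312 rad, distance 2660.4 km.
Leg P2→P3: central angle 1.0574 rad, distance 1837.2 km.
Leg P3→P4: central angle 2.2411 rad, distance 3893.7 km.
Total: 2660.4 + 1837.2 + 3893.7 ≈ 8391 km.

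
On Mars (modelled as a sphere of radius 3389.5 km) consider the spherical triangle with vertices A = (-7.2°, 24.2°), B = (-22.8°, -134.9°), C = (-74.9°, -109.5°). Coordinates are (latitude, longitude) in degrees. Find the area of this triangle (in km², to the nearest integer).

7025345 km²

Side lengths (central angles): a = 0.9384, b = 1.6284, c = 2.5079 rad; semiperimeter s = 2.5373.
By l'Huilier's theorem, tan(E/4) = √[tan(s/2) tan((s−a)/2) tan((s−b)/2) tan((s−c)/2)], giving spherical excess E = 0.6115 rad.
Area = E·R² = 0.6115 × (3389.5)² ≈ 7025345 km².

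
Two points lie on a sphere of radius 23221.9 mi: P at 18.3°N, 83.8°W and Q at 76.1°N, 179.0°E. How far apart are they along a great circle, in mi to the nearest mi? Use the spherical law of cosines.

29978 mi

In radians: φ₁ = 0.3194, φ₂ = 1.3282, Δλ = -97.200° = -1.6965 rad.
cos c = sin φ₁ sin φ₂ + cos φ₁ cos φ₂ cos Δλ = (0.3140)(0.9707) + (0.9494)(0.2402)(-0.1253) = 0.27621,
so c = arccos(0.27621) = 1.29095 rad.
Distance = R·c = 23221.9 × 1.2909 ≈ 29978 mi.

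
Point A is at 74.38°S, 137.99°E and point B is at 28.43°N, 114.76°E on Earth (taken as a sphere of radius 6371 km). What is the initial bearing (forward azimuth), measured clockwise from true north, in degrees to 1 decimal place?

339.1°

Δλ = -23.230° = -0.4054 rad.
y = sin Δλ · cos φ₂ = (-0.3944)(0.8794) = -0.3469
x = cos φ₁ sin φ₂ − sin φ₁ cos φ₂ cos Δλ = (0.2693)(0.4761) − (-0.9631)(0.8794)(0.9189) = 0.9064
θ = atan2(y, x) = -20.94°; adding 360° gives 339.1°.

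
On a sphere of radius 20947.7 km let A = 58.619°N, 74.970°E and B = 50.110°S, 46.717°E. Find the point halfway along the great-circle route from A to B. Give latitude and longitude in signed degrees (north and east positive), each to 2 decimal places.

4.39°, 59.35°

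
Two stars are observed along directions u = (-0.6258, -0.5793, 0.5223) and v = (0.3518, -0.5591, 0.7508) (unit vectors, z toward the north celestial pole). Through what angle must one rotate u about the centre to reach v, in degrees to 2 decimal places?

60.27°

u·v = 0.4959; |u| = 1.0000, |v| = 1.0000.
cos θ = (u·v)/(|u||v|) = 0.4959, so θ = 60.27°.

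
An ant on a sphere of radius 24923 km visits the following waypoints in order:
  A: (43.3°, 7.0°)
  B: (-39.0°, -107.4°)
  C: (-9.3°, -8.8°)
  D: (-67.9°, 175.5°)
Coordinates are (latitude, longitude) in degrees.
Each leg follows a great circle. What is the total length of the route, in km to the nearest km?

141451 km

Leg A→B: central angle 2.2986 rad, distance 57288.5 km.
Leg B→C: central angle 1.5838 rad, distance 39472.5 km.
Leg C→D: central angle 1.7931 rad, distance 44690.1 km.
Total: 57288.5 + 39472.5 + 44690.1 ≈ 141451 km.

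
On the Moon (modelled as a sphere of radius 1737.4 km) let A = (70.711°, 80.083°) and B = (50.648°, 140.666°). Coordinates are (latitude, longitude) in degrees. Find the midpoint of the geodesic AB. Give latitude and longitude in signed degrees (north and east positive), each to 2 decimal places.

63.75°, 120.80°

Central angle δ = 0.5868 rad. Interpolating on the sphere with fraction f = 0.5:
P = [sin((1−f)δ)·A + sin(fδ)·B] / sin δ = 0.5223·A + 0.5223·B in Cartesian coordinates,
giving P = (-0.2265, 0.3799, 0.8969), i.e. latitude 63.75°, longitude 120.80°.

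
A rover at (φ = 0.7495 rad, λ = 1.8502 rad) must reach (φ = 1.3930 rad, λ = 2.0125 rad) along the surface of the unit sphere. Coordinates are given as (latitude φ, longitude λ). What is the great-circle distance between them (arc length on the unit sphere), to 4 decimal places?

With latitudes φ₁ = 42.943°, φ₂ = 79.813° and longitude difference Δλ = 9.299°:
cos c = sin φ₁ sin φ₂ + cos φ₁ cos φ₂ cos Δλ = (0.6813)(0.9842) + (0.7320)(0.1769)(0.9869) = 0.79830,
so c = arccos(0.79830) = 0.64633 rad.
On the unit sphere the arc length equals the central angle: 0.6463.

0.6463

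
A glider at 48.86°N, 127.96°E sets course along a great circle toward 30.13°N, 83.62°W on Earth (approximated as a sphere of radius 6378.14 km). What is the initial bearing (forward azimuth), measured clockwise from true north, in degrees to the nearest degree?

27°

Δλ = 148.420° = 2.5904 rad.
y = sin Δλ · cos φ₂ = (0.5237)(0.8649) = 0.4529
x = cos φ₁ sin φ₂ − sin φ₁ cos φ₂ cos Δλ = (0.6579)(0.5020) − (0.7531)(0.8649)(-0.8519) = 0.8851
θ = atan2(y, x) = 27.10°, so the bearing is 27°.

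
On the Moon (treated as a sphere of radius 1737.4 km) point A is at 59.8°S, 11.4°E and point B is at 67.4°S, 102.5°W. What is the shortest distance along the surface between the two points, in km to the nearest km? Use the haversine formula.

Let φ₁ = -1.0437 rad, φ₂ = -1.1764 rad, and Δλ = -1.9879 rad.
Haversine: a = sin²(Δφ/2) + cos φ₁ cos φ₂ sin²(Δλ/2) = 0.0044 + (0.5030)(0.3843)(0.7026) = 0.14020.
Central angle c = 2·arcsin(√a) = 0.76758 rad.
Distance = R·c = 1737.4 × 0.7676 ≈ 1334 km.

1334 km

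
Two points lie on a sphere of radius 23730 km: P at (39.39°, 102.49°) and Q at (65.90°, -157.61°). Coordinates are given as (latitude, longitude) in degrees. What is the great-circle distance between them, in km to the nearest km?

24158 km

With latitudes φ₁ = 39.390°, φ₂ = 65.900° and longitude difference Δλ = 99.900°:
Haversine: a = sin²(Δφ/2) + cos φ₁ cos φ₂ sin²(Δλ/2) = 0.0526 + (0.7728)(0.4083)(0.5860) = 0.23749.
Central angle c = 2·arcsin(√a) = 1.01805 rad.
Distance = R·c = 23730 × 1.0181 ≈ 24158 km.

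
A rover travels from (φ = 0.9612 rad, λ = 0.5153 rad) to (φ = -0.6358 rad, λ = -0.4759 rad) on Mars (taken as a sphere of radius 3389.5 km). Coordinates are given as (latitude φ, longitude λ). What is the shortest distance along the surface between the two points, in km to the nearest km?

6127 km

In radians: φ₁ = 0.9612, φ₂ = -0.6358, Δλ = -56.792° = -0.9912 rad.
cos c = sin φ₁ sin φ₂ + cos φ₁ cos φ₂ cos Δλ = (0.8199)(-0.5938) + (0.5725)(0.8046)(0.5477) = -0.23456,
so c = arccos(-0.23456) = 1.80757 rad.
Distance = R·c = 3389.5 × 1.8076 ≈ 6127 km.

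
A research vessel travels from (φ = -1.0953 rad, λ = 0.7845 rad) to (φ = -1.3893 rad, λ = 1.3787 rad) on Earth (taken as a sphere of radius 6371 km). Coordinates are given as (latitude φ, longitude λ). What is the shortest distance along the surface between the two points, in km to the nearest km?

2163 km

With latitudes φ₁ = -62.756°, φ₂ = -79.601° and longitude difference Δλ = 34.045°:
cos c = sin φ₁ sin φ₂ + cos φ₁ cos φ₂ cos Δλ = (-0.8891)(-0.9836) + (0.4578)(0.1805)(0.8286) = 0.94293,
so c = arccos(0.94293) = 0.33948 rad.
Distance = R·c = 6371 × 0.3395 ≈ 2163 km.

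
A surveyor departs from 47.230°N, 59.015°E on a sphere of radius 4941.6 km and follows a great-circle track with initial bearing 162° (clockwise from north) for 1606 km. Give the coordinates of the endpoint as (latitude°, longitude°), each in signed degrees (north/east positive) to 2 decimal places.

29.30°, 65.51°

Angular distance δ = d/R = 1606/4941.6 = 0.32500 rad; initial bearing θ = 2.8274 rad.
sin φ₂ = sin φ₁ cos δ + cos φ₁ sin δ cos θ = (0.7341)(0.9477) + (0.6791)(0.3193)(-0.9511) = 0.4894, so φ₂ = 29.30°.
Δλ = atan2(sin θ sin δ cos φ₁, cos δ − sin φ₁ sin φ₂) = atan2(0.0670, 0.5884) = 6.497°.
λ₂ = 59.015° + 6.497° = 65.51°.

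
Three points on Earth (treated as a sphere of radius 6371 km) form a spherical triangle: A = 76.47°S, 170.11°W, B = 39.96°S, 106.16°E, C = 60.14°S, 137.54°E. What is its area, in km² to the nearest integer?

2307623 km²

Side lengths (central angles): a = 0.4890, b = 0.4170, c = 0.8711 rad; semiperimeter s = 0.8885.
By l'Huilier's theorem, tan(E/4) = √[tan(s/2) tan((s−a)/2) tan((s−b)/2) tan((s−c)/2)], giving spherical excess E = 0.0569 rad.
Area = E·R² = 0.0569 × (6371)² ≈ 2307623 km².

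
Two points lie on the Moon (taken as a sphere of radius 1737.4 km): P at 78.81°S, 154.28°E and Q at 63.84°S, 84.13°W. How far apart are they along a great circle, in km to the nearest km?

1010 km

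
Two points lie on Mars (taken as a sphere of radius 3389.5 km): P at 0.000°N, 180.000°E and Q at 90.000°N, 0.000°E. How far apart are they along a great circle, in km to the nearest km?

5324 km

With latitudes φ₁ = 0.000°, φ₂ = 90.000° and longitude difference Δλ = -180.000°:
Haversine: a = sin²(Δφ/2) + cos φ₁ cos φ₂ sin²(Δλ/2) = 0.5000 + (1.0000)(0.0000)(1.0000) = 0.50000.
Central angle c = 2·arcsin(√a) = 1.57080 rad.
Distance = R·c = 3389.5 × 1.5708 ≈ 5324 km.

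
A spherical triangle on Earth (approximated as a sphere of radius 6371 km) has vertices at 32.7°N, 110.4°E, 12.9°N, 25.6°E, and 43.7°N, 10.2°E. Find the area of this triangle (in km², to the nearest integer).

18491796 km²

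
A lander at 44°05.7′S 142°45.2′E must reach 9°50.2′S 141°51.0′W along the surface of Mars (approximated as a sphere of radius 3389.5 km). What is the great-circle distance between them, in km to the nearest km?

4301 km

In radians: φ₁ = -0.7696, φ₂ = -0.1717, Δλ = 75.397° = 1.3159 rad.
Haversine: a = sin²(Δφ/2) + cos φ₁ cos φ₂ sin²(Δλ/2) = 0.0867 + (0.7182)(0.9853)(0.3739) = 0.35135.
Central angle c = 2·arcsin(√a) = 1.26894 rad.
Distance = R·c = 3389.5 × 1.2689 ≈ 4301 km.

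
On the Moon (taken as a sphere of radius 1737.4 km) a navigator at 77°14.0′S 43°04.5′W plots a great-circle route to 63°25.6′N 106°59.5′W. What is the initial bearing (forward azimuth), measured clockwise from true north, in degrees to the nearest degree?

With φ₁ = -1.3480, φ₂ = 1.1070, Δλ = -1.1156 rad, the forward-azimuth formula gives
θ = atan2( sin Δλ cos φ₂ , cos φ₁ sin φ₂ − sin φ₁ cos φ₂ cos Δλ ) = atan2(-0.4018, 0.3895) = -45.89°.
Adding 360° brings this into [0°, 360°): 314°.

314°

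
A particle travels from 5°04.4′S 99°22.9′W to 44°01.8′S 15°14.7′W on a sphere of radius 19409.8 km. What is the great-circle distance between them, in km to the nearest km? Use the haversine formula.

Let φ₁ = -0.0885 rad, φ₂ = -0.7685 rad, and Δλ = 1.4685 rad.
Haversine: a = sin²(Δφ/2) + cos φ₁ cos φ₂ sin²(Δλ/2) = 0.1112 + (0.9961)(0.7190)(0.4489) = 0.43269.
Central angle c = 2·arcsin(√a) = 1.43576 rad.
Distance = R·c = 19409.8 × 1.4358 ≈ 27868 km.

27868 km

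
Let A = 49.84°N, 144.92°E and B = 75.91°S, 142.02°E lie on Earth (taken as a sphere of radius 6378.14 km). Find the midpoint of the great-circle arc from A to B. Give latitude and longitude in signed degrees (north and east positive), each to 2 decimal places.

-13.04°, 144.13°

Central angle δ = 2.1950 rad. Interpolating on the sphere with fraction f = 0.5:
P = [sin((1−f)δ)·A + sin(fδ)·B] / sin δ = 1.0969·A + 1.0969·B in Cartesian coordinates,
giving P = (-0.7894, 0.5709, -0.2256), i.e. latitude -13.04°, longitude 144.13°.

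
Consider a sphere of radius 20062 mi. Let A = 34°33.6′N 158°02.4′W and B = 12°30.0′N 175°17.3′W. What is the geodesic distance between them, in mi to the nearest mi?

In radians: φ₁ = 0.6032, φ₂ = 0.2182, Δλ = -17.248° = -0.3010 rad.
cos c = sin φ₁ sin φ₂ + cos φ₁ cos φ₂ cos Δλ = (0.5673)(0.2164) + (0.8235)(0.9763)(0.9550) = 0.89063,
so c = arccos(0.89063) = 0.47206 rad.
Distance = R·c = 20062 × 0.4721 ≈ 9470 mi.

9470 mi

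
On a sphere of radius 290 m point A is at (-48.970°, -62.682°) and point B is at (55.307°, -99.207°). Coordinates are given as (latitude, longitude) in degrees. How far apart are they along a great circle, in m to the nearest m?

550 m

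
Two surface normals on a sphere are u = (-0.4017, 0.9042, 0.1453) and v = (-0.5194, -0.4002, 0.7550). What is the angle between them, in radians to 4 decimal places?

1.6143 rad

u·v = -0.0435; |u| = 1.0000, |v| = 1.0000.
cos θ = (u·v)/(|u||v|) = -0.0435, so θ = 1.6143 rad.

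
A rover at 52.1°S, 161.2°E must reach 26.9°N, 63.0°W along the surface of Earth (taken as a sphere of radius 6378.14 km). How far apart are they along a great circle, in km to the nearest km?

15425 km

With latitudes φ₁ = -52.100°, φ₂ = 26.900° and longitude difference Δλ = 135.800°:
Haversine: a = sin²(Δφ/2) + cos φ₁ cos φ₂ sin²(Δλ/2) = 0.4046 + (0.6143)(0.8918)(0.8585) = 0.87487.
Central angle c = 2·arcsin(√a) = 2.41847 rad.
Distance = R·c = 6378.14 × 2.4185 ≈ 15425 km.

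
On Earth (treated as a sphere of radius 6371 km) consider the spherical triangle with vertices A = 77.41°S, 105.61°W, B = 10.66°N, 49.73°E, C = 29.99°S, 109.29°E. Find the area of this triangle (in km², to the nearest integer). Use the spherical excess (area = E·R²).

Side lengths (central angles): a = 1.2252, b = 1.2313, c = 1.9554 rad; semiperimeter s = 2.2060.
By l'Huilier's theorem, tan(E/4) = √[tan(s/2) tan((s−a)/2) tan((s−b)/2) tan((s−c)/2)], giving spherical excess E = 1.0383 rad.
Area = E·R² = 1.0383 × (6371)² ≈ 42143948 km².

42143948 km²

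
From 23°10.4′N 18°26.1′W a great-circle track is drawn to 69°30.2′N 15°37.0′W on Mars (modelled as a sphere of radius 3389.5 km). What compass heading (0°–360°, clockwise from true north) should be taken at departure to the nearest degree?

Δλ = 2.818° = 0.0492 rad.
y = sin Δλ · cos φ₂ = (0.0492)(0.3502) = 0.0172
x = cos φ₁ sin φ₂ − sin φ₁ cos φ₂ cos Δλ = (0.9193)(0.9367) − (0.3935)(0.3502)(0.9988) = 0.7235
θ = atan2(y, x) = 1.36°, so the bearing is 1°.

1°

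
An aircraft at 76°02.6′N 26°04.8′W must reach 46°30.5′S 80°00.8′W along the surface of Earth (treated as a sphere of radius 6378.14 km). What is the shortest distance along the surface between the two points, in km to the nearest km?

14174 km

In radians: φ₁ = 1.3272, φ₂ = -0.8117, Δλ = -53.933° = -0.9413 rad.
cos c = sin φ₁ sin φ₂ + cos φ₁ cos φ₂ cos Δλ = (0.9705)(-0.7255) + (0.2412)(0.6882)(0.5887) = -0.60633,
so c = arccos(-0.60633) = 2.22223 rad.
Distance = R·c = 6378.14 × 2.2222 ≈ 14174 km.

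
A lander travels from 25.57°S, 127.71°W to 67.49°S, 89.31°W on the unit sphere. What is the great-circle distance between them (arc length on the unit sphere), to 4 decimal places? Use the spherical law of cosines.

With latitudes φ₁ = -25.570°, φ₂ = -67.490° and longitude difference Δλ = 38.400°:
cos c = sin φ₁ sin φ₂ + cos φ₁ cos φ₂ cos Δλ = (-0.4316)(-0.9238) + (0.9021)(0.3828)(0.7837) = 0.66938,
so c = arccos(0.66938) = 0.83743 rad.
On the unit sphere the arc length equals the central angle: 0.8374.

0.8374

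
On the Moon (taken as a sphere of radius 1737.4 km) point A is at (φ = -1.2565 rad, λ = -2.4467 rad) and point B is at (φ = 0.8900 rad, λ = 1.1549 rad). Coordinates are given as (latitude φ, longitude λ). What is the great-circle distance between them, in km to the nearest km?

In radians: φ₁ = -1.2565, φ₂ = 0.8900, Δλ = -153.644° = -2.6816 rad.
cos c = sin φ₁ sin φ₂ + cos φ₁ cos φ₂ cos Δλ = (-0.9510)(0.7771) + (0.3091)(0.6294)(-0.8960) = -0.91336,
so c = arccos(-0.91336) = 2.72226 rad.
Distance = R·c = 1737.4 × 2.7223 ≈ 4730 km.

4730 km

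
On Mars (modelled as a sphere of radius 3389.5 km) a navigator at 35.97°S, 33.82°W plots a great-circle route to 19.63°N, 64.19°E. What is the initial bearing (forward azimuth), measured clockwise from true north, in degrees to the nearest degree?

Δλ = 98.010° = 1.7106 rad.
y = sin Δλ · cos φ₂ = (0.9902)(0.9419) = 0.9327
x = cos φ₁ sin φ₂ − sin φ₁ cos φ₂ cos Δλ = (0.8093)(0.3359) − (-0.5874)(0.9419)(-0.1393) = 0.1948
θ = atan2(y, x) = 78.20°, so the bearing is 78°.

78°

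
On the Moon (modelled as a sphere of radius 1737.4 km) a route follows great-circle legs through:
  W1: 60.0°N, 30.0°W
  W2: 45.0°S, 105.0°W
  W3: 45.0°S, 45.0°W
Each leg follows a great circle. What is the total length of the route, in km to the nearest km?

4937 km

Leg W1→W2: central angle 2.1187 rad, distance 3681.0 km.
Leg W2→W3: central angle 0.7227 rad, distance 1255.7 km.
Total: 3681.0 + 1255.7 ≈ 4937 km.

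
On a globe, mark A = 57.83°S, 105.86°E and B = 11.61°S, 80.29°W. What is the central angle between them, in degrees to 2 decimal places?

110.38°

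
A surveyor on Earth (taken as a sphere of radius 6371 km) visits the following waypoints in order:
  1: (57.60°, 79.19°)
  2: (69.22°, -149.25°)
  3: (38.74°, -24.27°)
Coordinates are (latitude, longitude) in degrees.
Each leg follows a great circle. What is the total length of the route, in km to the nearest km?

Leg 1→2: central angle 0.8456 rad, distance 5387.3 km.
Leg 2→3: central angle 1.1302 rad, distance 7200.8 km.
Total: 5387.3 + 7200.8 ≈ 12588 km.

12588 km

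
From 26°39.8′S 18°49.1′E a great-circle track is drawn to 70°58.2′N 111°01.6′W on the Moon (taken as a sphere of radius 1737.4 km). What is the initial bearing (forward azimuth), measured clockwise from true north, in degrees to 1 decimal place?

341.6°

With φ₁ = -0.4654, φ₂ = 1.2387, Δλ = -2.2662 rad, the forward-azimuth formula gives
θ = atan2( sin Δλ cos φ₂ , cos φ₁ sin φ₂ − sin φ₁ cos φ₂ cos Δλ ) = atan2(-0.2503, 0.7511) = -18.43°.
Adding 360° brings this into [0°, 360°): 341.6°.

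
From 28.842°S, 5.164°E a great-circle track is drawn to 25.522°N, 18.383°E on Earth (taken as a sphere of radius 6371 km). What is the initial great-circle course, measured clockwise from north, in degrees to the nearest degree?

Δλ = 13.219° = 0.2307 rad.
y = sin Δλ · cos φ₂ = (0.2287)(0.9024) = 0.2064
x = cos φ₁ sin φ₂ − sin φ₁ cos φ₂ cos Δλ = (0.8760)(0.4309) − (-0.4824)(0.9024)(0.9735) = 0.8012
θ = atan2(y, x) = 14.44°, so the bearing is 14°.

14°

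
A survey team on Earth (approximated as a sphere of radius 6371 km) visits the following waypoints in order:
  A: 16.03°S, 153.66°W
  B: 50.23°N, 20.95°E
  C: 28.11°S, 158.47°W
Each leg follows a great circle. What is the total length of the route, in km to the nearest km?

33736 km

Leg A→B: central angle 2.5399 rad, distance 16181.5 km.
Leg B→C: central angle 2.7554 rad, distance 17555.0 km.
Total: 16181.5 + 17555.0 ≈ 33736 km.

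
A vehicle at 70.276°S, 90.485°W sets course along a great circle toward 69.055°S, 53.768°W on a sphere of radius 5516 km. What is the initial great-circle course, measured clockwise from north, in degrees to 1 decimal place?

102.0°

Δλ = 36.717° = 0.6408 rad.
y = sin Δλ · cos φ₂ = (0.5979)(0.3575) = 0.2137
x = cos φ₁ sin φ₂ − sin φ₁ cos φ₂ cos Δλ = (0.3375)(-0.9339) − (-0.9413)(0.3575)(0.8016) = -0.0455
θ = atan2(y, x) = 102.01°, so the bearing is 102.0°.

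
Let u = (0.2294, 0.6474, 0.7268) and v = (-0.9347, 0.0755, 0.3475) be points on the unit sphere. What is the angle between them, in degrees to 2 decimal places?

u·v = 0.0870; |u| = 1.0000, |v| = 1.0001.
cos θ = (u·v)/(|u||v|) = 0.0870, so θ = 85.01°.

85.01°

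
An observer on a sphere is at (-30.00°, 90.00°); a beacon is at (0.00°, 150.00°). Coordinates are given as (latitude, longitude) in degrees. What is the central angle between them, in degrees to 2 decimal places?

64.34°

Let φ₁ = -0.5236 rad, φ₂ = 0.0000 rad, and Δλ = 1.0472 rad.
cos c = sin φ₁ sin φ₂ + cos φ₁ cos φ₂ cos Δλ = (-0.5000)(0.0000) + (0.8660)(1.0000)(0.5000) = 0.43301,
so c = arccos(0.43301) = 1.12296 rad.
So the angular separation is 64.34°.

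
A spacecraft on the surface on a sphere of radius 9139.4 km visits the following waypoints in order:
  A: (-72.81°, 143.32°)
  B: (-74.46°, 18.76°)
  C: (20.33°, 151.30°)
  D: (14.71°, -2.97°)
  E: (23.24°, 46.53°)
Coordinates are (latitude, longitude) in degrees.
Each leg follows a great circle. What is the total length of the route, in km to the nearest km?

Leg A→B: central angle 0.5043 rad, distance 4609.4 km.
Leg B→C: central angle 2.0997 rad, distance 19189.9 km.
Leg C→D: central angle 2.3874 rad, distance 21819.4 km.
Leg D→E: central angle 0.8266 rad, distance 7554.5 km.
Total: 4609.4 + 19189.9 + 21819.4 + 7554.5 ≈ 53173 km.

53173 km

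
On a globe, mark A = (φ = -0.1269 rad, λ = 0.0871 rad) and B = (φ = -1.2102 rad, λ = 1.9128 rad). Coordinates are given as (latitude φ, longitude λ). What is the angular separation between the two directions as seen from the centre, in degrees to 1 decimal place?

88.3°

With latitudes φ₁ = -7.271°, φ₂ = -69.339° and longitude difference Δλ = 104.605°:
cos c = sin φ₁ sin φ₂ + cos φ₁ cos φ₂ cos Δλ = (-0.1266)(-0.9357) + (0.9920)(0.3528)(-0.2522) = 0.03017,
so c = arccos(0.03017) = 1.54062 rad.
So the angular separation is 88.3°.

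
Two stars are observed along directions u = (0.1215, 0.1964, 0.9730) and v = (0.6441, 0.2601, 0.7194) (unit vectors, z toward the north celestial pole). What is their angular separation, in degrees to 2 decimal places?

33.98°

u·v = 0.8293; |u| = 1.0000, |v| = 1.0000.
cos θ = (u·v)/(|u||v|) = 0.8293, so θ = 33.98°.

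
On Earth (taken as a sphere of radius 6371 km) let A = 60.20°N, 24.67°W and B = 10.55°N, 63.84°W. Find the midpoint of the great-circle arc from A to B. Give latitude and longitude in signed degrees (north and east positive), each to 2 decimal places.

36.82°, -50.92°

The central angle between A and B is δ = 1.0031 rad.
With f = 0.5, the slerp weights are sin((1−f)δ)/sin δ = 0.5702 and sin(fδ)/sin δ = 0.5702.
Weighted sum of the unit vectors: (0.5702)·(0.4516,-0.2074,0.8678) + (0.5702)·(0.4334,-0.8824,0.1831) = (0.5047, -0.6215, 0.5992).
Converting back: φ = atan2(z, √(x²+y²)) = 36.82°, λ = atan2(y, x) = -50.92°.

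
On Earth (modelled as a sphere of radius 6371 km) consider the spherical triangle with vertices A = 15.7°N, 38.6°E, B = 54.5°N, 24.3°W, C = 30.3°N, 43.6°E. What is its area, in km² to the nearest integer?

4918778 km²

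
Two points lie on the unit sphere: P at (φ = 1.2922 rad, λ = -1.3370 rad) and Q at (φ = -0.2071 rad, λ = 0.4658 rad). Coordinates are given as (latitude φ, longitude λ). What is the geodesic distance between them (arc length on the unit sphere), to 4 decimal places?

1.8334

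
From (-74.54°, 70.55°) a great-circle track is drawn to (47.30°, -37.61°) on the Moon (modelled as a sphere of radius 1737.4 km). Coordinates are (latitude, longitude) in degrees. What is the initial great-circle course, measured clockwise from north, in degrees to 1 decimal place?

Δλ = -108.160° = -1.8877 rad.
y = sin Δλ · cos φ₂ = (-0.9502)(0.6782) = -0.6444
x = cos φ₁ sin φ₂ − sin φ₁ cos φ₂ cos Δλ = (0.2666)(0.7349) − (-0.9638)(0.6782)(-0.3117) = -0.0078
θ = atan2(y, x) = -90.69°; adding 360° gives 269.3°.

269.3°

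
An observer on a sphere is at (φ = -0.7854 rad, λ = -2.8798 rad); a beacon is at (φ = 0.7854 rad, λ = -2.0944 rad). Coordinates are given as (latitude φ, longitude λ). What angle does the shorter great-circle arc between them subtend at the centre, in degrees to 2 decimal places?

98.42°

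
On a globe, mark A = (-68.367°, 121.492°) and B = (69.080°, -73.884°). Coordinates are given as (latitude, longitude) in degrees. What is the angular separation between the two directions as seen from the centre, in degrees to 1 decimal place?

Let φ₁ = -1.1932 rad, φ₂ = 1.2057 rad, and Δλ = 2.8732 rad.
cos c = sin φ₁ sin φ₂ + cos φ₁ cos φ₂ cos Δλ = (-0.9296)(0.9341) + (0.3687)(0.3571)(-0.9642) = -0.99521,
so c = arccos(-0.99521) = 3.04369 rad.
So the angular separation is 174.4°.

174.4°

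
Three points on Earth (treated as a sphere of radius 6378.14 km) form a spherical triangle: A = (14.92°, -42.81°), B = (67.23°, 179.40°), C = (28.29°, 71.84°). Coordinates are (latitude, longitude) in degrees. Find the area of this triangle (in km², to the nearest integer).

57908487 km²

Side lengths (central angles): a = 1.2301, b = 1.8058, c = 1.6104 rad; semiperimeter s = 2.3231.
By l'Huilier's theorem, tan(E/4) = √[tan(s/2) tan((s−a)/2) tan((s−b)/2) tan((s−c)/2)], giving spherical excess E = 1.4235 rad.
Area = E·R² = 1.4235 × (6378.14)² ≈ 57908487 km².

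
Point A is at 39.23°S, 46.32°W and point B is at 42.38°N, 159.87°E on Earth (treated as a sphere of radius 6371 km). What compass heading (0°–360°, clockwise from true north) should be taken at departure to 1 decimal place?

287.5°

With φ₁ = -0.6847, φ₂ = 0.7397, Δλ = -2.6845 rad, the forward-azimuth formula gives
θ = atan2( sin Δλ cos φ₂ , cos φ₁ sin φ₂ − sin φ₁ cos φ₂ cos Δλ ) = atan2(-0.3260, 0.1029) = -72.48°.
Adding 360° brings this into [0°, 360°): 287.5°.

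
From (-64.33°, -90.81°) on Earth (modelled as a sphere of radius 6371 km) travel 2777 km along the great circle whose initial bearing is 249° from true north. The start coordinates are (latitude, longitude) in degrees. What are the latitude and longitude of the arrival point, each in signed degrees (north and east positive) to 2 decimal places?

Angular distance δ = d/R = 2777/6371 = 0.43588 rad; initial bearing θ = 4.3459 rad.
sin φ₂ = sin φ₁ cos δ + cos φ₁ sin δ cos θ = (-0.9013)(0.9065) + (0.4332)(0.4222)(-0.3584) = -0.8826, so φ₂ = -61.95°.
Δλ = atan2(sin θ sin δ cos φ₁, cos δ − sin φ₁ sin φ₂) = atan2(-0.1707, 0.1110) = -56.966°.
λ₂ = -90.810° − 56.966° = -147.78°.

-61.95°, -147.78°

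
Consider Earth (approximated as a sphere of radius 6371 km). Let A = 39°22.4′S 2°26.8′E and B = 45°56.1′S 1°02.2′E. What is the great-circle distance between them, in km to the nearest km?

In radians: φ₁ = -0.6872, φ₂ = -0.8017, Δλ = -1.410° = -0.0246 rad.
cos c = sin φ₁ sin φ₂ + cos φ₁ cos φ₂ cos Δλ = (-0.6344)(-0.7186) + (0.7730)(0.6955)(0.9997) = 0.99329,
so c = arccos(0.99329) = 0.11594 rad.
Distance = R·c = 6371 × 0.1159 ≈ 739 km.

739 km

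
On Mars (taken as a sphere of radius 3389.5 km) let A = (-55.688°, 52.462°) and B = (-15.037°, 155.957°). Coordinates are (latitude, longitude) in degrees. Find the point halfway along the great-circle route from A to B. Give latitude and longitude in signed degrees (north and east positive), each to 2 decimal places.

-47.40°, 122.65°

Central angle δ = 1.4834 rad. Interpolating on the sphere with fraction f = 0.5:
P = [sin((1−f)δ)·A + sin(fδ)·B] / sin δ = 0.6781·A + 0.6781·B in Cartesian coordinates,
giving P = (-0.3652, 0.5699, -0.7361), i.e. latitude -47.40°, longitude 122.65°.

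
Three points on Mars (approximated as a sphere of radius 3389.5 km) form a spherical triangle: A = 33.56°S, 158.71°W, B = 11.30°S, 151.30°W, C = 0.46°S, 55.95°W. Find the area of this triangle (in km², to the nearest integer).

5220950 km²

Side lengths (central angles): a = 1.6608, b = 1.7514, c = 0.4061 rad; semiperimeter s = 1.9092.
By l'Huilier's theorem, tan(E/4) = √[tan(s/2) tan((s−a)/2) tan((s−b)/2) tan((s−c)/2)], giving spherical excess E = 0.4544 rad.
Area = E·R² = 0.4544 × (3389.5)² ≈ 5220950 km².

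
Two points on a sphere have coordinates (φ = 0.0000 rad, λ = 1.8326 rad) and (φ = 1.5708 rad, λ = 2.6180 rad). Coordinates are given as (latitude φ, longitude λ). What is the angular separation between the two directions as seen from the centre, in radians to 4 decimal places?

In radians: φ₁ = 0.0000, φ₂ = 1.5708, Δλ = 45.000° = 0.7854 rad.
Haversine: a = sin²(Δφ/2) + cos φ₁ cos φ₂ sin²(Δλ/2) = 0.5000 + (1.0000)(-0.0000)(0.1464) = 0.50000.
Central angle c = 2·arcsin(√a) = 1.57080 rad.
So the angular separation is 1.5708 rad.

1.5708 rad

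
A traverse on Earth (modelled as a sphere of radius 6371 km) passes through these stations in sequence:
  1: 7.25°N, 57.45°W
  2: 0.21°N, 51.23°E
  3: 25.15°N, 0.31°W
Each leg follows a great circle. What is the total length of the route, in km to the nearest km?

18250 km

Leg 1→2: central angle 1.8936 rad, distance 12064.3 km.
Leg 2→3: central angle 0.9709 rad, distance 6185.6 km.
Total: 12064.3 + 6185.6 ≈ 18250 km.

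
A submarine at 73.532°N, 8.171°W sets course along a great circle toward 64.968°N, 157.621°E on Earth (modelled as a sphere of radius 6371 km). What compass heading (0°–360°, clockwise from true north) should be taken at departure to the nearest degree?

With φ₁ = 1.2834, φ₂ = 1.1339, Δλ = 2.8936 rad, the forward-azimuth formula gives
θ = atan2( sin Δλ cos φ₂ , cos φ₁ sin φ₂ − sin φ₁ cos φ₂ cos Δλ ) = atan2(0.1039, 0.6502) = 9.07°.
So the initial bearing is 9°.

9°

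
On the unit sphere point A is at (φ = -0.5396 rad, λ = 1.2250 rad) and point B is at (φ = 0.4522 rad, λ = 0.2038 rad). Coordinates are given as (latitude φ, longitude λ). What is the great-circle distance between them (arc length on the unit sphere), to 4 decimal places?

In radians: φ₁ = -0.5396, φ₂ = 0.4522, Δλ = -58.510° = -1.0212 rad.
cos c = sin φ₁ sin φ₂ + cos φ₁ cos φ₂ cos Δλ = (-0.5138)(0.4369) + (0.8579)(0.8995)(0.5223) = 0.17858,
so c = arccos(0.17858) = 1.39125 rad.
On the unit sphere the arc length equals the central angle: 1.3912.

1.3912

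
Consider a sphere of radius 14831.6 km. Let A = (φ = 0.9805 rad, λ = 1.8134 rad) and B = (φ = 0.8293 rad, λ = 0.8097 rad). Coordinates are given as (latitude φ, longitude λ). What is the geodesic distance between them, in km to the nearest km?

With latitudes φ₁ = 56.179°, φ₂ = 47.515° and longitude difference Δλ = -57.508°:
cos c = sin φ₁ sin φ₂ + cos φ₁ cos φ₂ cos Δλ = (0.8308)(0.7375) + (0.5566)(0.6754)(0.5372) = 0.81461,
so c = arccos(0.81461) = 0.61875 rad.
Distance = R·c = 14831.6 × 0.6187 ≈ 9177 km.

9177 km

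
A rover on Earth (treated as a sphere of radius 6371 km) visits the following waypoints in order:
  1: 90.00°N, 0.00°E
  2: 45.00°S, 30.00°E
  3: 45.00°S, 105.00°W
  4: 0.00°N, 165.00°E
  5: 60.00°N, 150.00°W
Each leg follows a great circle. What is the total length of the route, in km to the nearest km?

Leg 1→2: central angle 2.3562 rad, distance 15011.3 km.
Leg 2→3: central angle 1.4238 rad, distance 9071.2 km.
Leg 3→4: central angle 1.5708 rad, distance 10007.5 km.
Leg 4→5: central angle 1.2094 rad, distance 7705.3 km.
Total: 15011.3 + 9071.2 + 10007.5 + 7705.3 ≈ 41795 km.

41795 km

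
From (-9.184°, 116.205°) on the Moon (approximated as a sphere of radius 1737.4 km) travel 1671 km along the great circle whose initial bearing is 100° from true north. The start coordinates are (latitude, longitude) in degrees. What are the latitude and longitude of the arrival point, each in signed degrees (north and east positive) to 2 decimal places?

-13.41°, 172.34°

Angular distance δ = d/R = 1671/1737.4 = 0.96178 rad; initial bearing θ = 1.7453 rad.
sin φ₂ = sin φ₁ cos δ + cos φ₁ sin δ cos θ = (-0.1596)(0.5721) + (0.9872)(0.8202)(-0.1736) = -0.2319, so φ₂ = -13.41°.
Δλ = atan2(sin θ sin δ cos φ₁, cos δ − sin φ₁ sin φ₂) = atan2(0.7974, 0.5350) = 56.139°.
λ₂ = 116.205° + 56.139° = 172.34°.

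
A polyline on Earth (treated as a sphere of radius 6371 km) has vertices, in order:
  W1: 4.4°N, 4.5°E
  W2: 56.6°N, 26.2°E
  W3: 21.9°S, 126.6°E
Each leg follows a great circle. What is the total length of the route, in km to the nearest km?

Leg W1→W2: central angle 0.9594 rad, distance 6112.3 km.
Leg W2→W3: central angle 1.9862 rad, distance 12654.3 km.
Total: 6112.3 + 12654.3 ≈ 18767 km.

18767 km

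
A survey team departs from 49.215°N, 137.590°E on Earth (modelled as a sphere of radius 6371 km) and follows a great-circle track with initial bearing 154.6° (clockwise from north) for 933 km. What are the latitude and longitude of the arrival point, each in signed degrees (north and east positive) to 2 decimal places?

41.53°, 142.39°

Angular distance δ = d/R = 933/6371 = 0.14644 rad; initial bearing θ = 2.6983 rad.
sin φ₂ = sin φ₁ cos δ + cos φ₁ sin δ cos θ = (0.7572)(0.9893) + (0.6532)(0.1459)(-0.9033) = 0.6630, so φ₂ = 41.53°.
Δλ = atan2(sin θ sin δ cos φ₁, cos δ − sin φ₁ sin φ₂) = atan2(0.0409, 0.4873) = 4.796°.
λ₂ = 137.590° + 4.796° = 142.39°.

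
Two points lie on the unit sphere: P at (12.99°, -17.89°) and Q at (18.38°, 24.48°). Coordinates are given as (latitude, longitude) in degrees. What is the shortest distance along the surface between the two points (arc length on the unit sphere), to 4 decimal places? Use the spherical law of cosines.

0.7166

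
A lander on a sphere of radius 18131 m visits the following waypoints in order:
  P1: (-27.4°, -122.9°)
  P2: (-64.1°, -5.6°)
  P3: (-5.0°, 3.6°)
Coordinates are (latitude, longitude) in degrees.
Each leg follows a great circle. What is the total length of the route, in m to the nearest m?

42978 m

Leg P1→P2: central angle 1.3324 rad, distance 24158.3 m.
Leg P2→P3: central angle 1.0380 rad, distance 18820.0 m.
Total: 24158.3 + 18820.0 ≈ 42978 m.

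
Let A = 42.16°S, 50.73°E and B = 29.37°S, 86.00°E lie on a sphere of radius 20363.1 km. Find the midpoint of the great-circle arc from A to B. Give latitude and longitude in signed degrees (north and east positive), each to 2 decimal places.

The central angle between A and B is δ = 0.5421 rad.
With f = 0.5, the slerp weights are sin((1−f)δ)/sin δ = 0.5189 and sin(fδ)/sin δ = 0.5189.
Weighted sum of the unit vectors: (0.5189)·(0.4692,0.5739,-0.6712) + (0.5189)·(0.0608,0.8693,-0.4904) = (0.2750, 0.7490, -0.6028).
Converting back: φ = atan2(z, √(x²+y²)) = -37.07°, λ = atan2(y, x) = 69.84°.

-37.07°, 69.84°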